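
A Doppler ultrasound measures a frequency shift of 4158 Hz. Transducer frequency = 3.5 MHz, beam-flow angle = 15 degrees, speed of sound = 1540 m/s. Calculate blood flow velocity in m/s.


v = fd * c / (2 * f0 * cos(theta))
v = 4158 * 1540 / (2 * 3.5000e+06 * cos(15))
v = 0.947 m/s


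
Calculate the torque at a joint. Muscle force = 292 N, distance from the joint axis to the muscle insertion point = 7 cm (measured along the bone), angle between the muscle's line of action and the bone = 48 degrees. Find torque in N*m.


Torque = F * d * sin(theta)   (moment arm = d*sin(theta))
d = 7 cm = 0.07 m
Torque = 292 * 0.07 * sin(48)
Torque = 15.19 N*m


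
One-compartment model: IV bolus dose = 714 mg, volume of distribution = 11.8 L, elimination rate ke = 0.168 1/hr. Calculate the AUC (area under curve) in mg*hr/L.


C0 = Dose/Vd = 714/11.8 = 60.5085 mg/L
AUC = C0/ke = 60.5085/0.168
AUC = 360.2 mg*hr/L


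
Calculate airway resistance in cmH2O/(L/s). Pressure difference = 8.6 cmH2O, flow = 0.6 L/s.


R = dP / flow
R = 8.6 / 0.6
R = 14.33 cmH2O/(L/s)


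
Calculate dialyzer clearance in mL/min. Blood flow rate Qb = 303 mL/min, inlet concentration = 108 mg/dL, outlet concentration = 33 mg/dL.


K = Qb * (Cb_in - Cb_out) / Cb_in
K = 303 * (108 - 33) / 108
K = 210.4 mL/min


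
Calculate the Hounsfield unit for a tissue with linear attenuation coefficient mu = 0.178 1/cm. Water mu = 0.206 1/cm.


HU = ((mu_tissue - mu_water) / mu_water) * 1000
HU = ((0.178 - 0.206) / 0.206) * 1000
HU = -135.9


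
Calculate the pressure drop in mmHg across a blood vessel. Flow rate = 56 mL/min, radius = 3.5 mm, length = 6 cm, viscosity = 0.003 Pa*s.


dP = 8*mu*L*Q / (pi*r^4)
Q = 56 mL/min = 9.33333e-07 m^3/s
dP = 2.85087 Pa = 2.85087 / 133.322 mmHg = 0.02138 mmHg


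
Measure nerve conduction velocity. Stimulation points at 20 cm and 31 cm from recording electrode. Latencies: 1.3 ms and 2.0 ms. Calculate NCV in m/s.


Distance = (31 - 20) / 100 = 0.11 m
dt = (2.0 - 1.3) / 1000 = 7.0000e-04 s
NCV = dist / dt = 157.1 m/s


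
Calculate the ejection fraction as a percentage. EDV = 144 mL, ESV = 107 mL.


SV = EDV - ESV = 144 - 107 = 37 mL
EF = SV/EDV * 100 = 37/144 * 100
EF = 25.69%


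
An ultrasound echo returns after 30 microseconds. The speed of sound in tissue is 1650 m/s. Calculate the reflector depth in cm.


depth = c * t / 2
t = 30 us = 3.0000e-05 s
depth = 1650 * 3.0000e-05 / 2
depth = 0.02475 m = 2.475 cm


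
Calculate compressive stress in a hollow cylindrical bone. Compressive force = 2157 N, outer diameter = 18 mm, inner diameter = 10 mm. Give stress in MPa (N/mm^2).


A = pi*(r_o^2 - r_i^2)
r_o = 9 mm, r_i = 5 mm
A = 175.929 mm^2
sigma = F/A = 2157 / 175.929
sigma = 12.26 MPa


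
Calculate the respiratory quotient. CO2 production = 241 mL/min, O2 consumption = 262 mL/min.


RQ = VCO2 / VO2
RQ = 241 / 262
RQ = 0.9198


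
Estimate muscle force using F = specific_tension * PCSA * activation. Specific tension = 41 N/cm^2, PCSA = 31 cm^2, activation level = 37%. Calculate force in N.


F = sigma * PCSA * activation
F = 41 * 31 * 0.37
F = 470.3 N


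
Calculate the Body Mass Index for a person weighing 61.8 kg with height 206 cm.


BMI = weight / height^2
height = 206 cm = 2.06 m
BMI = 61.8 / 2.06^2
BMI = 14.56 kg/m^2


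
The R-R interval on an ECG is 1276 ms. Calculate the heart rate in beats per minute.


HR = 60 / RR_interval(s)
RR = 1276 ms = 1.276 s
HR = 60 / 1.276 = 47.02 bpm


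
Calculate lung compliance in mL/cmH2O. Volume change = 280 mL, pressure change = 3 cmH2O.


C = dV / dP
C = 280 / 3
C = 93.33 mL/cmH2O


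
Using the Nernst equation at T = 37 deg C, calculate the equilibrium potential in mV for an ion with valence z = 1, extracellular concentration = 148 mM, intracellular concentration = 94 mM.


E = (RT/(zF)) * ln(C_out/C_in)
T = 37 + 273.15 = 310.15 K
E = (8.314 * 310.15 / (1 * 96485)) * ln(148/94)
E = 12.13 mV


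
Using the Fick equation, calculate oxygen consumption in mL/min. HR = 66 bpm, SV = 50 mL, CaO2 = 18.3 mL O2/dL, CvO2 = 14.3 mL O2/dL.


CO = HR*SV = 66*50/1000 = 3.3 L/min
a-v O2 diff = 18.3 - 14.3 = 4 mL/dL
VO2 = CO * (CaO2-CvO2) * 10 dL/L
VO2 = 3.3 * 4 * 10
VO2 = 132 mL/min


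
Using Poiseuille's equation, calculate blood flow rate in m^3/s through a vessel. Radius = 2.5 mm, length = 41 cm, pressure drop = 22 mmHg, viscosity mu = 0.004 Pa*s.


Q = pi*r^4*dP / (8*mu*L)
r = 0.0025 m, L = 0.41 m
dP = 22 mmHg = 2933.084 Pa
Q = 2.7435e-05 m^3/s


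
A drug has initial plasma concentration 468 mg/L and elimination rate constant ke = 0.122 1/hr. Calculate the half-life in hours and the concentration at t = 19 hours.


t_half = ln(2) / ke = 0.693147 / 0.122 = 5.682 hr
C(t) = C0 * exp(-ke*t) = 468 * exp(-0.122*19)
C(19) = 46.08 mg/L


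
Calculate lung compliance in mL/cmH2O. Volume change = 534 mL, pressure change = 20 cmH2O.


C = dV / dP
C = 534 / 20
C = 26.7 mL/cmH2O


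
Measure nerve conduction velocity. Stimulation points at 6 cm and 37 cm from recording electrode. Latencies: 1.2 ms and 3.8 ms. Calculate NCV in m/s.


Distance = (37 - 6) / 100 = 0.31 m
dt = (3.8 - 1.2) / 1000 = 0.0026 s
NCV = dist / dt = 119.2 m/s


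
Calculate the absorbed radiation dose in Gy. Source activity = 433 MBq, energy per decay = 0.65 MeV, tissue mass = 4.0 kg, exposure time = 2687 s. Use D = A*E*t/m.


A = 433 MBq = 4.3300e+08 Bq
E = 0.65 MeV = 1.0413e-13 J
D = A*E*t/m = 4.3300e+08*1.0413e-13*2687/4.0
D = 0.03029 Gy


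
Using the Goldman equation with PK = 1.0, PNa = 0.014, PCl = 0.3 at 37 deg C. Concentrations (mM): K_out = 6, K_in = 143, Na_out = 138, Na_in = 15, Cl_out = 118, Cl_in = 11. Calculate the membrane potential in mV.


Vm = (RT/F)*ln((PK*Ko + PNa*Nao + PCl*Cli)/(PK*Ki + PNa*Nai + PCl*Clo))
Numer = 11.232, Denom = 178.61
Vm = -73.93 mV


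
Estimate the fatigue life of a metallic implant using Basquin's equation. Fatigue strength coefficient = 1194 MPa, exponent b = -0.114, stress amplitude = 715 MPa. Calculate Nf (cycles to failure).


sigma_a = sigma_f' * (2Nf)^b
2Nf = (sigma_a/sigma_f')^(1/b)
2Nf = (715/1194)^(1/-0.114)
2Nf = 89.844962
Nf = 44.92


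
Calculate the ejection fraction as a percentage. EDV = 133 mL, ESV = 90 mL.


SV = EDV - ESV = 133 - 90 = 43 mL
EF = SV/EDV * 100 = 43/133 * 100
EF = 32.33%


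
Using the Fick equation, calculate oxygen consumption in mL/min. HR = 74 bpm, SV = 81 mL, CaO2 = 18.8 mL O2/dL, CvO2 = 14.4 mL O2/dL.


CO = HR*SV = 74*81/1000 = 5.994 L/min
a-v O2 diff = 18.8 - 14.4 = 4.4 mL/dL
VO2 = CO * (CaO2-CvO2) * 10 dL/L
VO2 = 5.994 * 4.4 * 10
VO2 = 263.7 mL/min


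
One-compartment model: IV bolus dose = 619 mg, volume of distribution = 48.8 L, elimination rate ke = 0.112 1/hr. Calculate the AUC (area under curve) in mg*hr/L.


C0 = Dose/Vd = 619/48.8 = 12.6844 mg/L
AUC = C0/ke = 12.6844/0.112
AUC = 113.3 mg*hr/L


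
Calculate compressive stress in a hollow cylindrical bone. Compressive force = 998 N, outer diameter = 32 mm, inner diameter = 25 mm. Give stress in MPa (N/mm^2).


A = pi*(r_o^2 - r_i^2)
r_o = 16 mm, r_i = 12.5 mm
A = 313.374 mm^2
sigma = F/A = 998 / 313.374
sigma = 3.185 MPa


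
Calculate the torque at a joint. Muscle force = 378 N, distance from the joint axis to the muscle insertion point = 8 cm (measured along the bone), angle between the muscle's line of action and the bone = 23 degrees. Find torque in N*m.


Torque = F * d * sin(theta)   (moment arm = d*sin(theta))
d = 8 cm = 0.08 m
Torque = 378 * 0.08 * sin(23)
Torque = 11.82 N*m


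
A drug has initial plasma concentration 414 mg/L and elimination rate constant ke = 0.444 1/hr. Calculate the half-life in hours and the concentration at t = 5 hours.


t_half = ln(2) / ke = 0.693147 / 0.444 = 1.561 hr
C(t) = C0 * exp(-ke*t) = 414 * exp(-0.444*5)
C(5) = 44.96 mg/L


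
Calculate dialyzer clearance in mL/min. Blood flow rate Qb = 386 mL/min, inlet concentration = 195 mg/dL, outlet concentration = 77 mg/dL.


K = Qb * (Cb_in - Cb_out) / Cb_in
K = 386 * (195 - 77) / 195
K = 233.6 mL/min


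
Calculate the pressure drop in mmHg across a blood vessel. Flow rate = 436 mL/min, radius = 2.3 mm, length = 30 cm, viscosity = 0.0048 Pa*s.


dP = 8*mu*L*Q / (pi*r^4)
Q = 436 mL/min = 7.26667e-06 m^3/s
dP = 952.197 Pa = 952.197 / 133.322 mmHg = 7.142 mmHg


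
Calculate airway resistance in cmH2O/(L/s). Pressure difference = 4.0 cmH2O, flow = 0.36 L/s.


R = dP / flow
R = 4.0 / 0.36
R = 11.11 cmH2O/(L/s)


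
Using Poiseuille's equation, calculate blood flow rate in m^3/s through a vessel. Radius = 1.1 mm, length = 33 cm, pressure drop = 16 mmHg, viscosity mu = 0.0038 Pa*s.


Q = pi*r^4*dP / (8*mu*L)
r = 0.0011 m, L = 0.33 m
dP = 16 mmHg = 2133.152 Pa
Q = 9.7804e-07 m^3/s


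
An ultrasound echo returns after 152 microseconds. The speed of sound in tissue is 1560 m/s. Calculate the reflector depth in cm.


depth = c * t / 2
t = 152 us = 1.5200e-04 s
depth = 1560 * 1.5200e-04 / 2
depth = 0.11856 m = 11.856 cm


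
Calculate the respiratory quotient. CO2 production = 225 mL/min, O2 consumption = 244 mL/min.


RQ = VCO2 / VO2
RQ = 225 / 244
RQ = 0.9221


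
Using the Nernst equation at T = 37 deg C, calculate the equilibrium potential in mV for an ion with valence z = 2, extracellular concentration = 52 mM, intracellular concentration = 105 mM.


E = (RT/(zF)) * ln(C_out/C_in)
T = 37 + 273.15 = 310.15 K
E = (8.314 * 310.15 / (2 * 96485)) * ln(52/105)
E = -9.39 mV


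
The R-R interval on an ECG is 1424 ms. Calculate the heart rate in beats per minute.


HR = 60 / RR_interval(s)
RR = 1424 ms = 1.424 s
HR = 60 / 1.424 = 42.13 bpm


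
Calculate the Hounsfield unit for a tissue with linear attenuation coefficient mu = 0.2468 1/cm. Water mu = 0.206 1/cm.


HU = ((mu_tissue - mu_water) / mu_water) * 1000
HU = ((0.2468 - 0.206) / 0.206) * 1000
HU = 198.1


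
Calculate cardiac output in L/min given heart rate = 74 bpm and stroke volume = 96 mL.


CO = HR * SV
CO = 74 * 96 / 1000
CO = 7.104 L/min


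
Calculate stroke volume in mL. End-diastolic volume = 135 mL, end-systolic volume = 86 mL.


SV = EDV - ESV
SV = 135 - 86
SV = 49 mL


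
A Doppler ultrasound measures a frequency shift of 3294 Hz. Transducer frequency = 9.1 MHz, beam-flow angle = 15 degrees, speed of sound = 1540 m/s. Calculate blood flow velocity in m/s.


v = fd * c / (2 * f0 * cos(theta))
v = 3294 * 1540 / (2 * 9.1000e+06 * cos(15))
v = 0.2886 m/s


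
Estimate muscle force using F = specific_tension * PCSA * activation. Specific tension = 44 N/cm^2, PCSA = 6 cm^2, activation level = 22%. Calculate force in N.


F = sigma * PCSA * activation
F = 44 * 6 * 0.22
F = 58.08 N


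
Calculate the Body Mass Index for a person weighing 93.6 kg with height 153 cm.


BMI = weight / height^2
height = 153 cm = 1.53 m
BMI = 93.6 / 1.53^2
BMI = 39.98 kg/m^2


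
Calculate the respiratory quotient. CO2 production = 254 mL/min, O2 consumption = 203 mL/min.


RQ = VCO2 / VO2
RQ = 254 / 203
RQ = 1.251


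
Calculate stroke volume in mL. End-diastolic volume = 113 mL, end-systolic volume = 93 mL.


SV = EDV - ESV
SV = 113 - 93
SV = 20 mL


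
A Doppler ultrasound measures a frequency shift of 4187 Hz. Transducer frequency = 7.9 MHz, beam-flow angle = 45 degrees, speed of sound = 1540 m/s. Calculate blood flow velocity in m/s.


v = fd * c / (2 * f0 * cos(theta))
v = 4187 * 1540 / (2 * 7.9000e+06 * cos(45))
v = 0.5771 m/s


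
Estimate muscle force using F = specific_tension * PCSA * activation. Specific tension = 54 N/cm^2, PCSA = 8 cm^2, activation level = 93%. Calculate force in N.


F = sigma * PCSA * activation
F = 54 * 8 * 0.93
F = 401.8 N


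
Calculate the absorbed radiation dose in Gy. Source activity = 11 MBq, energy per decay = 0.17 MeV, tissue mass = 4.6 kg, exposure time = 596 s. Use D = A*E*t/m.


A = 11 MBq = 1.1000e+07 Bq
E = 0.17 MeV = 2.7234e-14 J
D = A*E*t/m = 1.1000e+07*2.7234e-14*596/4.6
D = 3.8814e-05 Gy


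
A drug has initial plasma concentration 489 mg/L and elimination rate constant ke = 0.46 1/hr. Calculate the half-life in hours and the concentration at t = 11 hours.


t_half = ln(2) / ke = 0.693147 / 0.46 = 1.507 hr
C(t) = C0 * exp(-ke*t) = 489 * exp(-0.46*11)
C(11) = 3.103 mg/L


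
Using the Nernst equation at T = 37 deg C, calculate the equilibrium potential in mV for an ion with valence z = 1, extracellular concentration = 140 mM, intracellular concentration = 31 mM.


E = (RT/(zF)) * ln(C_out/C_in)
T = 37 + 273.15 = 310.15 K
E = (8.314 * 310.15 / (1 * 96485)) * ln(140/31)
E = 40.29 mV


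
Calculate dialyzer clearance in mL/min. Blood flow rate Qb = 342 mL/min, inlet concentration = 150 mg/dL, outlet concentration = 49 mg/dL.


K = Qb * (Cb_in - Cb_out) / Cb_in
K = 342 * (150 - 49) / 150
K = 230.3 mL/min


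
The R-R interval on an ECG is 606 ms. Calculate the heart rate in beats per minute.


HR = 60 / RR_interval(s)
RR = 606 ms = 0.606 s
HR = 60 / 0.606 = 99.01 bpm


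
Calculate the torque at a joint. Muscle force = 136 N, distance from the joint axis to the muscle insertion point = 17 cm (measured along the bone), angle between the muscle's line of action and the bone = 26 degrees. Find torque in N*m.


Torque = F * d * sin(theta)   (moment arm = d*sin(theta))
d = 17 cm = 0.17 m
Torque = 136 * 0.17 * sin(26)
Torque = 10.14 N*m


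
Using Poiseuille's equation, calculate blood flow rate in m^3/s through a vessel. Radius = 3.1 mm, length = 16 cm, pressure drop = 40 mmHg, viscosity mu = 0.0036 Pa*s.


Q = pi*r^4*dP / (8*mu*L)
r = 0.0031 m, L = 0.16 m
dP = 40 mmHg = 5332.88 Pa
Q = 3.3577e-04 m^3/s


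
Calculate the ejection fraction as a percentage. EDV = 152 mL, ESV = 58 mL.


SV = EDV - ESV = 152 - 58 = 94 mL
EF = SV/EDV * 100 = 94/152 * 100
EF = 61.84%


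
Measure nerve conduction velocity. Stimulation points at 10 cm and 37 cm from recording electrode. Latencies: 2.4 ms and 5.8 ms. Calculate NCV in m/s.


Distance = (37 - 10) / 100 = 0.27 m
dt = (5.8 - 2.4) / 1000 = 0.0034 s
NCV = dist / dt = 79.41 m/s


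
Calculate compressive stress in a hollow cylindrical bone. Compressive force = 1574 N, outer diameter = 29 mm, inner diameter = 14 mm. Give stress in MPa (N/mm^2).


A = pi*(r_o^2 - r_i^2)
r_o = 14.5 mm, r_i = 7 mm
A = 506.582 mm^2
sigma = F/A = 1574 / 506.582
sigma = 3.107 MPa


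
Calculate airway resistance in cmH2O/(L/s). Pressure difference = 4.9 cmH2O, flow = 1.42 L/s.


R = dP / flow
R = 4.9 / 1.42
R = 3.451 cmH2O/(L/s)


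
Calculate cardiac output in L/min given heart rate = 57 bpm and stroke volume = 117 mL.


CO = HR * SV
CO = 57 * 117 / 1000
CO = 6.669 L/min


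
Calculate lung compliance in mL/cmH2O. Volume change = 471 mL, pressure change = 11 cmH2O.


C = dV / dP
C = 471 / 11
C = 42.82 mL/cmH2O


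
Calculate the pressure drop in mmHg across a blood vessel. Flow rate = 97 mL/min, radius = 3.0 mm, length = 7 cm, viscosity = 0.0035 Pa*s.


dP = 8*mu*L*Q / (pi*r^4)
Q = 97 mL/min = 1.61667e-06 m^3/s
dP = 12.4521 Pa = 12.4521 / 133.322 mmHg = 0.0934 mmHg


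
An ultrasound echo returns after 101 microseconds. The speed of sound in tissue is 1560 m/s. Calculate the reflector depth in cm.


depth = c * t / 2
t = 101 us = 1.0100e-04 s
depth = 1560 * 1.0100e-04 / 2
depth = 0.07878 m = 7.878 cm


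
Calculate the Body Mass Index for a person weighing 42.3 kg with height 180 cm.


BMI = weight / height^2
height = 180 cm = 1.8 m
BMI = 42.3 / 1.8^2
BMI = 13.06 kg/m^2


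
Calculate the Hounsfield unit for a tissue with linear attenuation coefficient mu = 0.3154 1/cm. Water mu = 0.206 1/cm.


HU = ((mu_tissue - mu_water) / mu_water) * 1000
HU = ((0.3154 - 0.206) / 0.206) * 1000
HU = 531.1


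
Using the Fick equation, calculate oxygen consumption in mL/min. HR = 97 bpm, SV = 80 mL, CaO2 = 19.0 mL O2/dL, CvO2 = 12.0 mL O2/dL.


CO = HR*SV = 97*80/1000 = 7.76 L/min
a-v O2 diff = 19.0 - 12.0 = 7 mL/dL
VO2 = CO * (CaO2-CvO2) * 10 dL/L
VO2 = 7.76 * 7 * 10
VO2 = 543.2 mL/min


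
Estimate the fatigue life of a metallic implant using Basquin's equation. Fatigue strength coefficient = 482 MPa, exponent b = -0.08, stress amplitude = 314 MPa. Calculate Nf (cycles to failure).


sigma_a = sigma_f' * (2Nf)^b
2Nf = (sigma_a/sigma_f')^(1/b)
2Nf = (314/482)^(1/-0.08)
2Nf = 212.06421
Nf = 106


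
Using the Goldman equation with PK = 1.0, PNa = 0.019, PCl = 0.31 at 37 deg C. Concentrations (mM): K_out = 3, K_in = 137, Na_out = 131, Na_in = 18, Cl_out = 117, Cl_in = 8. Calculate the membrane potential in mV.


Vm = (RT/F)*ln((PK*Ko + PNa*Nao + PCl*Cli)/(PK*Ki + PNa*Nai + PCl*Clo))
Numer = 7.969, Denom = 173.612
Vm = -82.35 mV


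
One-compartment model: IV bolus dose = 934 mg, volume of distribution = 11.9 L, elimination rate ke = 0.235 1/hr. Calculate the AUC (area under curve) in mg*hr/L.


C0 = Dose/Vd = 934/11.9 = 78.4874 mg/L
AUC = C0/ke = 78.4874/0.235
AUC = 334 mg*hr/L


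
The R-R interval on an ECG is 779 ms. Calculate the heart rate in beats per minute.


HR = 60 / RR_interval(s)
RR = 779 ms = 0.779 s
HR = 60 / 0.779 = 77.02 bpm


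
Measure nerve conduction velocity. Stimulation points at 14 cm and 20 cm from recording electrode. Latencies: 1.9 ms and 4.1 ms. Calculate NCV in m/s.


Distance = (20 - 14) / 100 = 0.06 m
dt = (4.1 - 1.9) / 1000 = 0.0022 s
NCV = dist / dt = 27.27 m/s


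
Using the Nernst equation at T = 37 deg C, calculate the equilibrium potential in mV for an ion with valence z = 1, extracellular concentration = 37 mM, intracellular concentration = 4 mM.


E = (RT/(zF)) * ln(C_out/C_in)
T = 37 + 273.15 = 310.15 K
E = (8.314 * 310.15 / (1 * 96485)) * ln(37/4)
E = 59.45 mV


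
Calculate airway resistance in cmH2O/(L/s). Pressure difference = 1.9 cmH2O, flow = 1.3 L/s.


R = dP / flow
R = 1.9 / 1.3
R = 1.462 cmH2O/(L/s)


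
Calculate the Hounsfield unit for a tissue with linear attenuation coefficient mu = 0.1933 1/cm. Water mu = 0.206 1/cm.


HU = ((mu_tissue - mu_water) / mu_water) * 1000
HU = ((0.1933 - 0.206) / 0.206) * 1000
HU = -61.65


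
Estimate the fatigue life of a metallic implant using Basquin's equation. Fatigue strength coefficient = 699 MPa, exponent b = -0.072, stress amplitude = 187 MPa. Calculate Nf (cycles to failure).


sigma_a = sigma_f' * (2Nf)^b
2Nf = (sigma_a/sigma_f')^(1/b)
2Nf = (187/699)^(1/-0.072)
2Nf = 89799061
Nf = 4.4900e+07


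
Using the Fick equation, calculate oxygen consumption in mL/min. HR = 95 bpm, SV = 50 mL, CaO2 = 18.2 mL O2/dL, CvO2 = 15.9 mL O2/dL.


CO = HR*SV = 95*50/1000 = 4.75 L/min
a-v O2 diff = 18.2 - 15.9 = 2.3 mL/dL
VO2 = CO * (CaO2-CvO2) * 10 dL/L
VO2 = 4.75 * 2.3 * 10
VO2 = 109.2 mL/min


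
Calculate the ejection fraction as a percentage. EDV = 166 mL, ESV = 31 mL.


SV = EDV - ESV = 166 - 31 = 135 mL
EF = SV/EDV * 100 = 135/166 * 100
EF = 81.33%


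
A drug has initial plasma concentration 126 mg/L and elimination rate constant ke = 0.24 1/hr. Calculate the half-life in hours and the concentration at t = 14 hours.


t_half = ln(2) / ke = 0.693147 / 0.24 = 2.888 hr
C(t) = C0 * exp(-ke*t) = 126 * exp(-0.24*14)
C(14) = 4.377 mg/L


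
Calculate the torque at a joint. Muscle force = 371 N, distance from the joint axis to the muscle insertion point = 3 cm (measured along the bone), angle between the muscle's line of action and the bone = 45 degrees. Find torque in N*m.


Torque = F * d * sin(theta)   (moment arm = d*sin(theta))
d = 3 cm = 0.03 m
Torque = 371 * 0.03 * sin(45)
Torque = 7.87 N*m


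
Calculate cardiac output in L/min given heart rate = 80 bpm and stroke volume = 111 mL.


CO = HR * SV
CO = 80 * 111 / 1000
CO = 8.88 L/min


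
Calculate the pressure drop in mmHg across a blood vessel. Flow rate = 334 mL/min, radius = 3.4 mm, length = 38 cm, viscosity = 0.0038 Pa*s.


dP = 8*mu*L*Q / (pi*r^4)
Q = 334 mL/min = 5.56667e-06 m^3/s
dP = 153.175 Pa = 153.175 / 133.322 mmHg = 1.149 mmHg


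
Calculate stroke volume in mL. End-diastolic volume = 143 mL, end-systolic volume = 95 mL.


SV = EDV - ESV
SV = 143 - 95
SV = 48 mL


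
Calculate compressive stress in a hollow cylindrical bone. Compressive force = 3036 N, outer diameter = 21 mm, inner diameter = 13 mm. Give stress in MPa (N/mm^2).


A = pi*(r_o^2 - r_i^2)
r_o = 10.5 mm, r_i = 6.5 mm
A = 213.628 mm^2
sigma = F/A = 3036 / 213.628
sigma = 14.21 MPa


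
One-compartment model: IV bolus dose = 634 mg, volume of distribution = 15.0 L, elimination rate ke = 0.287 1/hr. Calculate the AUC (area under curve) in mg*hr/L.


C0 = Dose/Vd = 634/15.0 = 42.2667 mg/L
AUC = C0/ke = 42.2667/0.287
AUC = 147.3 mg*hr/L


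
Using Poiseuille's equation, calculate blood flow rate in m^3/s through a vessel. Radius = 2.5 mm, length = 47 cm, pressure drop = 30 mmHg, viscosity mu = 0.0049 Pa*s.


Q = pi*r^4*dP / (8*mu*L)
r = 0.0025 m, L = 0.47 m
dP = 30 mmHg = 3999.66 Pa
Q = 2.6641e-05 m^3/s


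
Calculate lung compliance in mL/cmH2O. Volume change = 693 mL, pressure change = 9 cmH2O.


C = dV / dP
C = 693 / 9
C = 77 mL/cmH2O


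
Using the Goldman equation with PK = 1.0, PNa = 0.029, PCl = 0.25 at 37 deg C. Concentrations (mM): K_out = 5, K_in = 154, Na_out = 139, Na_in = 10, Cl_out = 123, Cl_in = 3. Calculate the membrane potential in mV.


Vm = (RT/F)*ln((PK*Ko + PNa*Nao + PCl*Cli)/(PK*Ki + PNa*Nai + PCl*Clo))
Numer = 9.781, Denom = 185.04
Vm = -78.58 mV


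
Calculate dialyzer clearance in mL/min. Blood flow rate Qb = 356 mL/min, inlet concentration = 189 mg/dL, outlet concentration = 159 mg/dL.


K = Qb * (Cb_in - Cb_out) / Cb_in
K = 356 * (189 - 159) / 189
K = 56.51 mL/min


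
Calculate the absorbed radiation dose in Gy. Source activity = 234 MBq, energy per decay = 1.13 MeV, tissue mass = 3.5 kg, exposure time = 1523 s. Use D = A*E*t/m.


A = 234 MBq = 2.3400e+08 Bq
E = 1.13 MeV = 1.81026e-13 J
D = A*E*t/m = 2.3400e+08*1.81026e-13*1523/3.5
D = 0.01843 Gy


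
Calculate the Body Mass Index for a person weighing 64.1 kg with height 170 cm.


BMI = weight / height^2
height = 170 cm = 1.7 m
BMI = 64.1 / 1.7^2
BMI = 22.18 kg/m^2


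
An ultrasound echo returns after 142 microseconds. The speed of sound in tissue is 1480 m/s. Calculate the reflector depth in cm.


depth = c * t / 2
t = 142 us = 1.4200e-04 s
depth = 1480 * 1.4200e-04 / 2
depth = 0.10508 m = 10.508 cm


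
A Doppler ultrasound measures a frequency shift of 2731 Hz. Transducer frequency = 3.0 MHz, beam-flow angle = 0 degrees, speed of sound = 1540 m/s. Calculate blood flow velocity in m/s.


v = fd * c / (2 * f0 * cos(theta))
v = 2731 * 1540 / (2 * 3.0000e+06 * cos(0))
v = 0.701 m/s


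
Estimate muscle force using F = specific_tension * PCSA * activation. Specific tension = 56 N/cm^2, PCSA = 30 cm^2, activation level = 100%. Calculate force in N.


F = sigma * PCSA * activation
F = 56 * 30 * 1
F = 1680 N


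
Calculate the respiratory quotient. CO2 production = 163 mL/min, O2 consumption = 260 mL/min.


RQ = VCO2 / VO2
RQ = 163 / 260
RQ = 0.6269


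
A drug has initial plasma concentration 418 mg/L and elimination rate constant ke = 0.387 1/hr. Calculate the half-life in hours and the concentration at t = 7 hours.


t_half = ln(2) / ke = 0.693147 / 0.387 = 1.791 hr
C(t) = C0 * exp(-ke*t) = 418 * exp(-0.387*7)
C(7) = 27.84 mg/L


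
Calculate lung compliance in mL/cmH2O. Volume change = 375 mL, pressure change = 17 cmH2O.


C = dV / dP
C = 375 / 17
C = 22.06 mL/cmH2O


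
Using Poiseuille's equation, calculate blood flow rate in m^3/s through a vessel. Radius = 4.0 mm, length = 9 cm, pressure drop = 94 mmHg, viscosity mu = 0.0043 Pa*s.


Q = pi*r^4*dP / (8*mu*L)
r = 0.004 m, L = 0.09 m
dP = 94 mmHg = 12532.268 Pa
Q = 0.003256 m^3/s


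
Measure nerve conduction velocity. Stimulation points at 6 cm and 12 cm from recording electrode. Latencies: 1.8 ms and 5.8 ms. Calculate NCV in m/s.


Distance = (12 - 6) / 100 = 0.06 m
dt = (5.8 - 1.8) / 1000 = 0.004 s
NCV = dist / dt = 15 m/s


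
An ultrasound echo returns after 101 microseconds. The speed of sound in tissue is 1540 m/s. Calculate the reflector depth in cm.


depth = c * t / 2
t = 101 us = 1.0100e-04 s
depth = 1540 * 1.0100e-04 / 2
depth = 0.07777 m = 7.777 cm


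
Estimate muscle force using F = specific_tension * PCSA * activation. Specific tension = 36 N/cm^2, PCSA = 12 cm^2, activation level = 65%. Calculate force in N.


F = sigma * PCSA * activation
F = 36 * 12 * 0.65
F = 280.8 N


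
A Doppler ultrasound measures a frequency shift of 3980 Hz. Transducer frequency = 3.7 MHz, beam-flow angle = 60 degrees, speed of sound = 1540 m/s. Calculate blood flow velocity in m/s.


v = fd * c / (2 * f0 * cos(theta))
v = 3980 * 1540 / (2 * 3.7000e+06 * cos(60))
v = 1.657 m/s


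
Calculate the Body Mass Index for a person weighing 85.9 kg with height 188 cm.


BMI = weight / height^2
height = 188 cm = 1.88 m
BMI = 85.9 / 1.88^2
BMI = 24.3 kg/m^2


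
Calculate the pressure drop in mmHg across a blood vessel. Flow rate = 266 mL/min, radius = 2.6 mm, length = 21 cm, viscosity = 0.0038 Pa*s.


dP = 8*mu*L*Q / (pi*r^4)
Q = 266 mL/min = 4.43333e-06 m^3/s
dP = 197.142 Pa = 197.142 / 133.322 mmHg = 1.479 mmHg


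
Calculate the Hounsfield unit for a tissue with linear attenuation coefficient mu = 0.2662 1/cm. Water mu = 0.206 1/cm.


HU = ((mu_tissue - mu_water) / mu_water) * 1000
HU = ((0.2662 - 0.206) / 0.206) * 1000
HU = 292.2


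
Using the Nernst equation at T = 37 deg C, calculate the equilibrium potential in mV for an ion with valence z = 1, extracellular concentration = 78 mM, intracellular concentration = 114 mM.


E = (RT/(zF)) * ln(C_out/C_in)
T = 37 + 273.15 = 310.15 K
E = (8.314 * 310.15 / (1 * 96485)) * ln(78/114)
E = -10.14 mV


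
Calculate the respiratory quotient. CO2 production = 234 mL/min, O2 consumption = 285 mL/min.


RQ = VCO2 / VO2
RQ = 234 / 285
RQ = 0.8211


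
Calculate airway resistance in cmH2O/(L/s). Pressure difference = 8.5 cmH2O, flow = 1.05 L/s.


R = dP / flow
R = 8.5 / 1.05
R = 8.095 cmH2O/(L/s)


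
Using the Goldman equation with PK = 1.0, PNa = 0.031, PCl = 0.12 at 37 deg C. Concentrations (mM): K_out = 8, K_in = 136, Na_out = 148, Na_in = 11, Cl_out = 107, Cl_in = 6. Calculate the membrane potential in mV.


Vm = (RT/F)*ln((PK*Ko + PNa*Nao + PCl*Cli)/(PK*Ki + PNa*Nai + PCl*Clo))
Numer = 13.308, Denom = 149.181
Vm = -64.59 mV


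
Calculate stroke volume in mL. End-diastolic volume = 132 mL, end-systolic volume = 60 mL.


SV = EDV - ESV
SV = 132 - 60
SV = 72 mL


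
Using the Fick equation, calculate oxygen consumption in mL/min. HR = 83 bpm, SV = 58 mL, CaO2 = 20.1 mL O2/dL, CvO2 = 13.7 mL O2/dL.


CO = HR*SV = 83*58/1000 = 4.814 L/min
a-v O2 diff = 20.1 - 13.7 = 6.4 mL/dL
VO2 = CO * (CaO2-CvO2) * 10 dL/L
VO2 = 4.814 * 6.4 * 10
VO2 = 308.1 mL/min


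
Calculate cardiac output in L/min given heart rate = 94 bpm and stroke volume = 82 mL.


CO = HR * SV
CO = 94 * 82 / 1000
CO = 7.708 L/min


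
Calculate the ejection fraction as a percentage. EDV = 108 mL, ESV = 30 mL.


SV = EDV - ESV = 108 - 30 = 78 mL
EF = SV/EDV * 100 = 78/108 * 100
EF = 72.22%


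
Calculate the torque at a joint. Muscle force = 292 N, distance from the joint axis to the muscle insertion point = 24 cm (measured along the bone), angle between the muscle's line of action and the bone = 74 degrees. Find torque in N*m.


Torque = F * d * sin(theta)   (moment arm = d*sin(theta))
d = 24 cm = 0.24 m
Torque = 292 * 0.24 * sin(74)
Torque = 67.37 N*m


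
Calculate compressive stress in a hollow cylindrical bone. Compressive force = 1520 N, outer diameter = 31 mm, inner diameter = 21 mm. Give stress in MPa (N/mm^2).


A = pi*(r_o^2 - r_i^2)
r_o = 15.5 mm, r_i = 10.5 mm
A = 408.407 mm^2
sigma = F/A = 1520 / 408.407
sigma = 3.722 MPa


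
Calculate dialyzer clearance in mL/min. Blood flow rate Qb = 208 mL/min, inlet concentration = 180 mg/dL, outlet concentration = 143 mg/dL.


K = Qb * (Cb_in - Cb_out) / Cb_in
K = 208 * (180 - 143) / 180
K = 42.76 mL/min


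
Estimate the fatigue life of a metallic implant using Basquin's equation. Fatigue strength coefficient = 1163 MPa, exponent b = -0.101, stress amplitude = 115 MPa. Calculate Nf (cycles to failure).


sigma_a = sigma_f' * (2Nf)^b
2Nf = (sigma_a/sigma_f')^(1/b)
2Nf = (115/1163)^(1/-0.101)
2Nf = 8.8986779e+09
Nf = 4.4493e+09


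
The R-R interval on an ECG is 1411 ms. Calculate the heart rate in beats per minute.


HR = 60 / RR_interval(s)
RR = 1411 ms = 1.411 s
HR = 60 / 1.411 = 42.52 bpm


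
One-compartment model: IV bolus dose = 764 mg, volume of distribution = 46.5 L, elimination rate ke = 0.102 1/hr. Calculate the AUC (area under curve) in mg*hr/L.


C0 = Dose/Vd = 764/46.5 = 16.4301 mg/L
AUC = C0/ke = 16.4301/0.102
AUC = 161.1 mg*hr/L


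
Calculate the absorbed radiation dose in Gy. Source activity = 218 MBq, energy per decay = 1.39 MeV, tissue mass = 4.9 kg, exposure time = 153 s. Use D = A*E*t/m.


A = 218 MBq = 2.1800e+08 Bq
E = 1.39 MeV = 2.22678e-13 J
D = A*E*t/m = 2.1800e+08*2.22678e-13*153/4.9
D = 0.001516 Gy


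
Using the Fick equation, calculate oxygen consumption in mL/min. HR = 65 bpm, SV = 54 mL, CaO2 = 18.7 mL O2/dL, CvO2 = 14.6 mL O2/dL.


CO = HR*SV = 65*54/1000 = 3.51 L/min
a-v O2 diff = 18.7 - 14.6 = 4.1 mL/dL
VO2 = CO * (CaO2-CvO2) * 10 dL/L
VO2 = 3.51 * 4.1 * 10
VO2 = 143.9 mL/min


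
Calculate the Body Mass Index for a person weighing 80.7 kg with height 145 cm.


BMI = weight / height^2
height = 145 cm = 1.45 m
BMI = 80.7 / 1.45^2
BMI = 38.38 kg/m^2


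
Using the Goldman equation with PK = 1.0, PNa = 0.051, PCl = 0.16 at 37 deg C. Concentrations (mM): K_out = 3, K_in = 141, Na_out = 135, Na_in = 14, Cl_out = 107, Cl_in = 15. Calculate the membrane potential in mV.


Vm = (RT/F)*ln((PK*Ko + PNa*Nao + PCl*Cli)/(PK*Ki + PNa*Nai + PCl*Clo))
Numer = 12.285, Denom = 158.834
Vm = -68.4 mV


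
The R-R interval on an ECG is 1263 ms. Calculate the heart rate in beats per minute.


HR = 60 / RR_interval(s)
RR = 1263 ms = 1.263 s
HR = 60 / 1.263 = 47.51 bpm


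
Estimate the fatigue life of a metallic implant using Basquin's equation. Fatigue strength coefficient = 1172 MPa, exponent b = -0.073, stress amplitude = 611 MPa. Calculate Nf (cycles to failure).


sigma_a = sigma_f' * (2Nf)^b
2Nf = (sigma_a/sigma_f')^(1/b)
2Nf = (611/1172)^(1/-0.073)
2Nf = 7501.6394
Nf = 3751


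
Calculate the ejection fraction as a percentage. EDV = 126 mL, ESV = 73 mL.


SV = EDV - ESV = 126 - 73 = 53 mL
EF = SV/EDV * 100 = 53/126 * 100
EF = 42.06%


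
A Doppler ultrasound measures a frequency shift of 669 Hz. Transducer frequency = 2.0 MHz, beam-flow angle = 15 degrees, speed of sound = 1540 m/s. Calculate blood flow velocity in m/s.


v = fd * c / (2 * f0 * cos(theta))
v = 669 * 1540 / (2 * 2.0000e+06 * cos(15))
v = 0.2667 m/s


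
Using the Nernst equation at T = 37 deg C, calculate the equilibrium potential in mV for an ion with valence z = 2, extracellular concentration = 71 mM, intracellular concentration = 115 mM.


E = (RT/(zF)) * ln(C_out/C_in)
T = 37 + 273.15 = 310.15 K
E = (8.314 * 310.15 / (2 * 96485)) * ln(71/115)
E = -6.444 mV


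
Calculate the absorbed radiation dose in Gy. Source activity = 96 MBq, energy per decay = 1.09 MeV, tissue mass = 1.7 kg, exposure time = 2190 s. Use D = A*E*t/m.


A = 96 MBq = 9.6000e+07 Bq
E = 1.09 MeV = 1.74618e-13 J
D = A*E*t/m = 9.6000e+07*1.74618e-13*2190/1.7
D = 0.0216 Gy


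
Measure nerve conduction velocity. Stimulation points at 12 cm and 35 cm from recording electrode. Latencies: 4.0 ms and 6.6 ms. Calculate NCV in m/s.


Distance = (35 - 12) / 100 = 0.23 m
dt = (6.6 - 4.0) / 1000 = 0.0026 s
NCV = dist / dt = 88.46 m/s


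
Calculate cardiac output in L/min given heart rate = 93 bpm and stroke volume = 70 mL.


CO = HR * SV
CO = 93 * 70 / 1000
CO = 6.51 L/min


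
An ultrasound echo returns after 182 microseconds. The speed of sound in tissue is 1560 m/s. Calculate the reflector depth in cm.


depth = c * t / 2
t = 182 us = 1.8200e-04 s
depth = 1560 * 1.8200e-04 / 2
depth = 0.14196 m = 14.196 cm


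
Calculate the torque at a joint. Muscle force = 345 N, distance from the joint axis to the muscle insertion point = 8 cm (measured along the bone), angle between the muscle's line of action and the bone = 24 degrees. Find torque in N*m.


Torque = F * d * sin(theta)   (moment arm = d*sin(theta))
d = 8 cm = 0.08 m
Torque = 345 * 0.08 * sin(24)
Torque = 11.23 N*m


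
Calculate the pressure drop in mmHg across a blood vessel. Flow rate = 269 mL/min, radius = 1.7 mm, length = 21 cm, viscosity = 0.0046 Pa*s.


dP = 8*mu*L*Q / (pi*r^4)
Q = 269 mL/min = 4.48333e-06 m^3/s
dP = 1320.45 Pa = 1320.45 / 133.322 mmHg = 9.904 mmHg


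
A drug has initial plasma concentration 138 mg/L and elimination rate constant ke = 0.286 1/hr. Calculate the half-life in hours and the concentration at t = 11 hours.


t_half = ln(2) / ke = 0.693147 / 0.286 = 2.424 hr
C(t) = C0 * exp(-ke*t) = 138 * exp(-0.286*11)
C(11) = 5.937 mg/L


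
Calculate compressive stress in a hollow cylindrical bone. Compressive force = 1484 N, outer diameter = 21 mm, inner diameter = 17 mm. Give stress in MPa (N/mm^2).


A = pi*(r_o^2 - r_i^2)
r_o = 10.5 mm, r_i = 8.5 mm
A = 119.381 mm^2
sigma = F/A = 1484 / 119.381
sigma = 12.43 MPa


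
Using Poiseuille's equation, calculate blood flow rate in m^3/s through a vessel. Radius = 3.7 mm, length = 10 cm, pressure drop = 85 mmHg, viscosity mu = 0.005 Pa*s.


Q = pi*r^4*dP / (8*mu*L)
r = 0.0037 m, L = 0.1 m
dP = 85 mmHg = 11332.37 Pa
Q = 0.001668 m^3/s


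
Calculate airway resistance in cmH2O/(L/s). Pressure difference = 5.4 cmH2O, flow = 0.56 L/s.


R = dP / flow
R = 5.4 / 0.56
R = 9.643 cmH2O/(L/s)


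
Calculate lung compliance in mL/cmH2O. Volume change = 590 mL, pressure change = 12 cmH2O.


C = dV / dP
C = 590 / 12
C = 49.17 mL/cmH2O


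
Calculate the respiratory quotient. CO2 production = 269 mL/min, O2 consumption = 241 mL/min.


RQ = VCO2 / VO2
RQ = 269 / 241
RQ = 1.116


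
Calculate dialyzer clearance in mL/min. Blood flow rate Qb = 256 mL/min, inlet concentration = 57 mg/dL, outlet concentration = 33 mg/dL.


K = Qb * (Cb_in - Cb_out) / Cb_in
K = 256 * (57 - 33) / 57
K = 107.8 mL/min


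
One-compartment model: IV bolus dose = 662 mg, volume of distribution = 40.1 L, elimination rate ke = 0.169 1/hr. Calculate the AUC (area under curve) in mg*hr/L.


C0 = Dose/Vd = 662/40.1 = 16.5087 mg/L
AUC = C0/ke = 16.5087/0.169
AUC = 97.68 mg*hr/L


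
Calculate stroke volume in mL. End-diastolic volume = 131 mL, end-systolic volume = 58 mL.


SV = EDV - ESV
SV = 131 - 58
SV = 73 mL


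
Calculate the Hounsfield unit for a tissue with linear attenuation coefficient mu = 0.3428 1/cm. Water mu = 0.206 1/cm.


HU = ((mu_tissue - mu_water) / mu_water) * 1000
HU = ((0.3428 - 0.206) / 0.206) * 1000
HU = 664.1


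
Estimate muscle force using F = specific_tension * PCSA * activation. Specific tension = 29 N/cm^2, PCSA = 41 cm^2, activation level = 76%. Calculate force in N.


F = sigma * PCSA * activation
F = 29 * 41 * 0.76
F = 903.6 N


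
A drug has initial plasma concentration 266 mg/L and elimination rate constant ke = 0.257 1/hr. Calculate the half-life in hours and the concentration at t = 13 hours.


t_half = ln(2) / ke = 0.693147 / 0.257 = 2.697 hr
C(t) = C0 * exp(-ke*t) = 266 * exp(-0.257*13)
C(13) = 9.417 mg/L


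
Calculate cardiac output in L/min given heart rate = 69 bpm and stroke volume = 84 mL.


CO = HR * SV
CO = 69 * 84 / 1000
CO = 5.796 L/min


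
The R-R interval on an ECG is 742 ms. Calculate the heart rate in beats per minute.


HR = 60 / RR_interval(s)
RR = 742 ms = 0.742 s
HR = 60 / 0.742 = 80.86 bpm


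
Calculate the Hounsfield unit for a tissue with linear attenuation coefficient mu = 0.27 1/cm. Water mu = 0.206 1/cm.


HU = ((mu_tissue - mu_water) / mu_water) * 1000
HU = ((0.27 - 0.206) / 0.206) * 1000
HU = 310.7


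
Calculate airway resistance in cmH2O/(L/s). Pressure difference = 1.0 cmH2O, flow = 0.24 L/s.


R = dP / flow
R = 1.0 / 0.24
R = 4.167 cmH2O/(L/s)


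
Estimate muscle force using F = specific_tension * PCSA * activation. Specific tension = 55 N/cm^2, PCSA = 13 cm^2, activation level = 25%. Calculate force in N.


F = sigma * PCSA * activation
F = 55 * 13 * 0.25
F = 178.8 N


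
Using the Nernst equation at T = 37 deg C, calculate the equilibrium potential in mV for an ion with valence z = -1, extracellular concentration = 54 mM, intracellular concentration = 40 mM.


E = (RT/(zF)) * ln(C_out/C_in)
T = 37 + 273.15 = 310.15 K
E = (8.314 * 310.15 / (-1 * 96485)) * ln(54/40)
E = -8.02 mV


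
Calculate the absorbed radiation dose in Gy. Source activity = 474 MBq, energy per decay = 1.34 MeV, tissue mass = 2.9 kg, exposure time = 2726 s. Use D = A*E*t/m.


A = 474 MBq = 4.7400e+08 Bq
E = 1.34 MeV = 2.14668e-13 J
D = A*E*t/m = 4.7400e+08*2.14668e-13*2726/2.9
D = 0.09565 Gy


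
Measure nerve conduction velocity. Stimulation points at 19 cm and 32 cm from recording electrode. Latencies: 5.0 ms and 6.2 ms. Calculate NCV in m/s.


Distance = (32 - 19) / 100 = 0.13 m
dt = (6.2 - 5.0) / 1000 = 0.0012 s
NCV = dist / dt = 108.3 m/s


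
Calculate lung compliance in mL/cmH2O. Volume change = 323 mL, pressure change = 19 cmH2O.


C = dV / dP
C = 323 / 19
C = 17 mL/cmH2O


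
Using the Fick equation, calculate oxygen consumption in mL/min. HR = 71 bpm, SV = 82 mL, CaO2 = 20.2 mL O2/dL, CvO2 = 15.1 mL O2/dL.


CO = HR*SV = 71*82/1000 = 5.822 L/min
a-v O2 diff = 20.2 - 15.1 = 5.1 mL/dL
VO2 = CO * (CaO2-CvO2) * 10 dL/L
VO2 = 5.822 * 5.1 * 10
VO2 = 296.9 mL/min


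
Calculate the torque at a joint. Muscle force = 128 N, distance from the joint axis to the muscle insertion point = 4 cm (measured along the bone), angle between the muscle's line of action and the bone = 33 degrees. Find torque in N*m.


Torque = F * d * sin(theta)   (moment arm = d*sin(theta))
d = 4 cm = 0.04 m
Torque = 128 * 0.04 * sin(33)
Torque = 2.789 N*m


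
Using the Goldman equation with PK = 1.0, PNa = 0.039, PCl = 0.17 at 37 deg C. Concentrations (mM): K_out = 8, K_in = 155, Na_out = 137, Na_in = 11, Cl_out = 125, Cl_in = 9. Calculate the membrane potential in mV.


Vm = (RT/F)*ln((PK*Ko + PNa*Nao + PCl*Cli)/(PK*Ki + PNa*Nai + PCl*Clo))
Numer = 14.873, Denom = 176.679
Vm = -66.14 mV


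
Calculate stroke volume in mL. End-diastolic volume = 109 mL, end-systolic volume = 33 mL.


SV = EDV - ESV
SV = 109 - 33
SV = 76 mL


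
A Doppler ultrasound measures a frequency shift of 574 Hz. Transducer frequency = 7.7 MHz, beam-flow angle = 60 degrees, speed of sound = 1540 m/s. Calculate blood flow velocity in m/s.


v = fd * c / (2 * f0 * cos(theta))
v = 574 * 1540 / (2 * 7.7000e+06 * cos(60))
v = 0.1148 m/s


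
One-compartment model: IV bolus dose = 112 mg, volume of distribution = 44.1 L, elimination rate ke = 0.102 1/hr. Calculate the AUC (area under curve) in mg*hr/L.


C0 = Dose/Vd = 112/44.1 = 2.53968 mg/L
AUC = C0/ke = 2.53968/0.102
AUC = 24.9 mg*hr/L


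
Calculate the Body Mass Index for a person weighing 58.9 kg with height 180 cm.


BMI = weight / height^2
height = 180 cm = 1.8 m
BMI = 58.9 / 1.8^2
BMI = 18.18 kg/m^2


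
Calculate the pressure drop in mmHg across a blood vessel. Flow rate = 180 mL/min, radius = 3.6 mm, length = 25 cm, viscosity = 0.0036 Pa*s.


dP = 8*mu*L*Q / (pi*r^4)
Q = 180 mL/min = 3e-06 m^3/s
dP = 40.9349 Pa = 40.9349 / 133.322 mmHg = 0.307 mmHg
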